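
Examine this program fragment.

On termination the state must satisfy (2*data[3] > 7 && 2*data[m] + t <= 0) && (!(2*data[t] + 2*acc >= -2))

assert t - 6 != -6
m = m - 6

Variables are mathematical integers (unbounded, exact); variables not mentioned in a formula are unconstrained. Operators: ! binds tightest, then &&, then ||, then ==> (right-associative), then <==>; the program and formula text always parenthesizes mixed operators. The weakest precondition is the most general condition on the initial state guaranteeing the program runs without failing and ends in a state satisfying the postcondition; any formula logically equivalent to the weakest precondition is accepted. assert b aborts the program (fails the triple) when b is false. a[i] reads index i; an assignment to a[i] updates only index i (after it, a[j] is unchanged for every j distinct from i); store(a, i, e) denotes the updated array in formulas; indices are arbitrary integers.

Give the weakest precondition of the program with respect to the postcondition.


Working backward. After the program, the postcondition (2*data[3] > 7 && 2*data[m] + t <= 0) && (!(2*data[t] + 2*acc >= -2)) must hold; in canonical form it is 2*data[3] > 7 && 2*data[m] + t <= 0 && (!(2*data[t] + 2*acc >= -2)).
Before m := m - 6: 2*data[3] > 7 && 2*data[m - 6] + t <= 0 && (!(2*data[t] + 2*acc >= -2))
Before assert t - 6 != -6: t != 0 && 2*data[3] > 7 && 2*data[m - 6] + t <= 0 && (!(2*data[t] + 2*acc >= -2))
Answer: WP = t != 0 && 2*data[3] > 7 && 2*data[m - 6] + t <= 0 && (!(2*data[t] + 2*acc >= -2))


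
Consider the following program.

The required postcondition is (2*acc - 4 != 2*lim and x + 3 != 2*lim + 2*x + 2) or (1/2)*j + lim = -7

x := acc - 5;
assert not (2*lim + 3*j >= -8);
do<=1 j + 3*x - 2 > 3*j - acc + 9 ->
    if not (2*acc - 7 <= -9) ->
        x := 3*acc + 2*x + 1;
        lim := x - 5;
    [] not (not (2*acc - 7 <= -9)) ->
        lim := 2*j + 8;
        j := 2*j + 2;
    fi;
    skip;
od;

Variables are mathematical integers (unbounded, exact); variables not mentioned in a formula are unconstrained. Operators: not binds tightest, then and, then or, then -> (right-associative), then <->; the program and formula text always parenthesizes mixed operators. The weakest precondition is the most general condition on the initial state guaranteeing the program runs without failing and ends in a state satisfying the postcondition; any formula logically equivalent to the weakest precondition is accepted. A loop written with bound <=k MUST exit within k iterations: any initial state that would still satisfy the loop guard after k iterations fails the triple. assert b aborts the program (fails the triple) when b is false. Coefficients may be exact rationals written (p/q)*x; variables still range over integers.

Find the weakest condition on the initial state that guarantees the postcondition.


Working backward. After the program, the postcondition (2*acc - 4 != 2*lim and x + 3 != 2*lim + 2*x + 2) or (1/2)*j + lim = -7 must hold; in canonical form it is (2*acc != 2*lim + 4 and 2*lim + x != 1) or (1/2)*j + lim = -7.
Before the loop (bound <=1), unroll the exhaustion recursion (WP_0 = exit-now case; WP_j = one more guarded iteration, up to j = 1):
  WP_0: (not (acc + 3*x > 2*j + 11)) and ((2*acc != 2*lim + 4 and 2*lim + x != 1) or (1/2)*j + lim = -7)
  WP_1: (acc + 3*x > 2*j + 11 -> (((not (2*acc <= -2)) -> ((not (10*acc + 6*x > 2*j + 8)) and ((4*acc + 4*x != 4 and 9*acc + 6*x != 8) or 3*acc + (1/2)*j + 2*x = -3))) and (2*acc <= -2 -> ((not (acc + 3*x > 4*j + 15)) and ((2*acc != 4*j + 20 and 4*j + x != -15) or 3*j = -16))))) and ((not (acc + 3*x > 2*j + 11)) -> ((2*acc != 2*lim + 4 and 2*lim + x != 1) or (1/2)*j + lim = -7))
So before the loop: (acc + 3*x > 2*j + 11 -> (((not (2*acc <= -2)) -> ((not (10*acc + 6*x > 2*j + 8)) and ((4*acc + 4*x != 4 and 9*acc + 6*x != 8) or 3*acc + (1/2)*j + 2*x = -3))) and (2*acc <= -2 -> ((not (acc + 3*x > 4*j + 15)) and ((2*acc != 4*j + 20 and 4*j + x != -15) or 3*j = -16))))) and ((not (acc + 3*x > 2*j + 11)) -> ((2*acc != 2*lim + 4 and 2*lim + x != 1) or (1/2)*j + lim = -7))
Before assert not (2*lim + 3*j >= -8): (not (3*j + 2*lim >= -8)) and (acc + 3*x > 2*j + 11 -> (((not (2*acc <= -2)) -> ((not (10*acc + 6*x > 2*j + 8)) and ((4*acc + 4*x != 4 and 9*acc + 6*x != 8) or 3*acc + (1/2)*j + 2*x = -3))) and (2*acc <= -2 -> ((not (acc + 3*x > 4*j + 15)) and ((2*acc != 4*j + 20 and 4*j + x != -15) or 3*j = -16))))) and ((not (acc + 3*x > 2*j + 11)) -> ((2*acc != 2*lim + 4 and 2*lim + x != 1) or (1/2)*j + lim = -7))
Before x := acc - 5: (not (3*j + 2*lim >= -8)) and (4*acc > 2*j + 26 -> (((not (2*acc <= -2)) -> ((not (16*acc > 2*j + 38)) and ((8*acc != 24 and 15*acc != 38) or 5*acc + (1/2)*j = 7))) and (2*acc <= -2 -> ((not (4*acc > 4*j + 30)) and ((2*acc != 4*j + 20 and acc + 4*j != -10) or 3*j = -16))))) and ((not (4*acc > 2*j + 26)) -> ((2*acc != 2*lim + 4 and acc + 2*lim != 6) or (1/2)*j + lim = -7))
Answer: WP = (not (3*j + 2*lim >= -8)) and (4*acc > 2*j + 26 -> (((not (2*acc <= -2)) -> ((not (16*acc > 2*j + 38)) and ((8*acc != 24 and 15*acc != 38) or 5*acc + (1/2)*j = 7))) and (2*acc <= -2 -> ((not (4*acc > 4*j + 30)) and ((2*acc != 4*j + 20 and acc + 4*j != -10) or 3*j = -16))))) and ((not (4*acc > 2*j + 26)) -> ((2*acc != 2*lim + 4 and acc + 2*lim != 6) or (1/2)*j + lim = -7))


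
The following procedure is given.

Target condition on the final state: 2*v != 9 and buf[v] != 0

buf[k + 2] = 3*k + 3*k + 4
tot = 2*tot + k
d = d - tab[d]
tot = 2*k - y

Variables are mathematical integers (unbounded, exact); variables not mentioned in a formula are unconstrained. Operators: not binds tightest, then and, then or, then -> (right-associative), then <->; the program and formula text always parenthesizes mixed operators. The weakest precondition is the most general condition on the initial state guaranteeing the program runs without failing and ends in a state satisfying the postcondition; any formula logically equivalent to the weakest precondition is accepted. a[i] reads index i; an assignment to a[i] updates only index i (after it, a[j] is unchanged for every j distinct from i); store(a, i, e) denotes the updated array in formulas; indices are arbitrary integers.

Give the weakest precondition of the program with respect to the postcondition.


Working backward. After the program, 2*v != 9 and buf[v] != 0 must hold.
Before tot := 2*k - y: 2*v != 9 and buf[v] != 0
Before d := d - tab[d]: 2*v != 9 and buf[v] != 0
Before tot := 2*tot + k: 2*v != 9 and buf[v] != 0
Before buf[k + 2] := 3*k + 3*k + 4: 2*v != 9 and store(buf, k + 2, 6*k + 4)[v] != 0
Answer: WP = 2*v != 9 and store(buf, k + 2, 6*k + 4)[v] != 0


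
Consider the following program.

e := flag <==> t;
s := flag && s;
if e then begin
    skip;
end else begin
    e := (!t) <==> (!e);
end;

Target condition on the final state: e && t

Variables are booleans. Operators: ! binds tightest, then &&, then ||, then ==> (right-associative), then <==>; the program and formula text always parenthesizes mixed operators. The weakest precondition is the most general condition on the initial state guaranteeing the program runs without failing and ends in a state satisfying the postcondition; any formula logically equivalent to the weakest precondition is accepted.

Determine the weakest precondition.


Working backward. After the program, e && t must hold.
Then branch requires e && t; else branch requires ((!t) <==> (!e)) && t.
Before the if: (e ==> (e && t)) && ((!e) ==> (((!t) <==> (!e)) && t))
Before s := flag && s: (e ==> (e && t)) && ((!e) ==> (((!t) <==> (!e)) && t))
Before e := flag <==> t: ((flag <==> t) ==> ((flag <==> t) && t)) && ((!(flag <==> t)) ==> (((!t) <==> (!(flag <==> t))) && t))
Answer: WP = ((flag <==> t) ==> ((flag <==> t) && t)) && ((!(flag <==> t)) ==> (((!t) <==> (!(flag <==> t))) && t))


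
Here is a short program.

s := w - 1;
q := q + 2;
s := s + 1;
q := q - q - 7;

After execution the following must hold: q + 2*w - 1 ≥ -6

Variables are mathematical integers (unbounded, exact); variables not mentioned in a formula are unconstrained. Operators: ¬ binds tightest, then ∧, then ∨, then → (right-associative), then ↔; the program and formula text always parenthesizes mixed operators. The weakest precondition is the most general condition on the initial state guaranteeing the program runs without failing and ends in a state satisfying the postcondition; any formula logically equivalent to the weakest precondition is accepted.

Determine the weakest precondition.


Working backward. After the program, the postcondition q + 2*w - 1 ≥ -6 must hold; in canonical form it is q + 2*w ≥ -5.
Before q := q - q - 7: 2*w ≥ 2
Before s := s + 1: 2*w ≥ 2
Before q := q + 2: 2*w ≥ 2
Before s := w - 1: 2*w ≥ 2
Answer: WP = 2*w ≥ 2


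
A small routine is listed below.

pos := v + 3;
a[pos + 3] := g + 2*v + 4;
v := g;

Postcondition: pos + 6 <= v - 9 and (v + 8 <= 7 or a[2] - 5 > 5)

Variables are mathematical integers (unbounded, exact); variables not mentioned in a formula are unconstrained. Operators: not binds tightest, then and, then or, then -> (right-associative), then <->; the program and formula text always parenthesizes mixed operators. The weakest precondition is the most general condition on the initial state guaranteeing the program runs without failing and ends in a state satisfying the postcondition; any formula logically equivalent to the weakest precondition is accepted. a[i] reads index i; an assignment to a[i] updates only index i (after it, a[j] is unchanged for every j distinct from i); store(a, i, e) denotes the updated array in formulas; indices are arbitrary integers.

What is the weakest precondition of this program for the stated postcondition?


Working backward. After the program, the postcondition pos + 6 <= v - 9 and (v + 8 <= 7 or a[2] - 5 > 5) must hold; in canonical form it is pos <= v - 15 and (v <= -1 or a[2] > 10).
Before v := g: pos <= g - 15 and (g <= -1 or a[2] > 10)
Before a[pos + 3] := g + 2*v + 4: pos <= g - 15 and (g <= -1 or store(a, pos + 3, g + 2*v + 4)[2] > 10)
Before pos := v + 3: v <= g - 18 and (g <= -1 or store(a, v + 6, g + 2*v + 4)[2] > 10)
Answer: WP = v <= g - 18 and (g <= -1 or store(a, v + 6, g + 2*v + 4)[2] > 10)


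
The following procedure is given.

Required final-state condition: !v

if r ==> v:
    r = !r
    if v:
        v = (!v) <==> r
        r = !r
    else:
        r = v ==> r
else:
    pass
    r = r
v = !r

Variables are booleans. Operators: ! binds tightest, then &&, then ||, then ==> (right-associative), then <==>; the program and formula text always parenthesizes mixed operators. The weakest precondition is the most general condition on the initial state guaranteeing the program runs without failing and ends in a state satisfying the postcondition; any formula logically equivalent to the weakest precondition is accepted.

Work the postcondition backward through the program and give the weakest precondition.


Working backward. After the program, !v must hold.
Before v := !r: r
Then branch requires (v ==> r) && ((!v) ==> (v ==> (!r))); else branch requires r.
Before the if: ((r ==> v) ==> ((v ==> r) && ((!v) ==> (v ==> (!r))))) && ((!(r ==> v)) ==> r)
Answer: WP = ((r ==> v) ==> ((v ==> r) && ((!v) ==> (v ==> (!r))))) && ((!(r ==> v)) ==> r)


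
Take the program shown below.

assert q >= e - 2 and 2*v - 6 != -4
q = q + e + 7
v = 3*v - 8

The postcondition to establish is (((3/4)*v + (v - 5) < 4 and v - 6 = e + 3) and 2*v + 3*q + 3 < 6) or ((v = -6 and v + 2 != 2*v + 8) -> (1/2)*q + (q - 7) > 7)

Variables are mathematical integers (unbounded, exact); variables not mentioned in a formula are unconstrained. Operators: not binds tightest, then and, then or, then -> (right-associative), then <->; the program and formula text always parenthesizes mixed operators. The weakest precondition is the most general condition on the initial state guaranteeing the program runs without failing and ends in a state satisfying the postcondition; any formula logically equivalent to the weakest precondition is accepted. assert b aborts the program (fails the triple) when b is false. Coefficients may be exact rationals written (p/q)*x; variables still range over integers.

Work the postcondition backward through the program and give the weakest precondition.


Working backward. After the program, the postcondition (((3/4)*v + (v - 5) < 4 and v - 6 = e + 3) and 2*v + 3*q + 3 < 6) or ((v = -6 and v + 2 != 2*v + 8) -> (1/2)*q + (q - 7) > 7) must hold; in canonical form it is ((7/4)*v < 9 and v = e + 9 and 3*q + 2*v < 3) or ((v = -6 and v != -6) -> (3/2)*q > 14).
Before v := 3*v - 8: ((21/4)*v < 23 and 3*v = e + 17 and 3*q + 6*v < 19) or ((3*v = 2 and 3*v != 2) -> (3/2)*q > 14)
Before q := q + e + 7: ((21/4)*v < 23 and 3*v = e + 17 and 3*e + 3*q + 6*v < -2) or ((3*v = 2 and 3*v != 2) -> (3/2)*e + (3/2)*q > 7/2)
Before assert q >= e - 2 and 2*v - 6 != -4: q >= e - 2 and 2*v != 2 and (((21/4)*v < 23 and 3*v = e + 17 and 3*e + 3*q + 6*v < -2) or ((3*v = 2 and 3*v != 2) -> (3/2)*e + (3/2)*q > 7/2))
Answer: WP = q >= e - 2 and 2*v != 2 and (((21/4)*v < 23 and 3*v = e + 17 and 3*e + 3*q + 6*v < -2) or ((3*v = 2 and 3*v != 2) -> (3/2)*e + (3/2)*q > 7/2))


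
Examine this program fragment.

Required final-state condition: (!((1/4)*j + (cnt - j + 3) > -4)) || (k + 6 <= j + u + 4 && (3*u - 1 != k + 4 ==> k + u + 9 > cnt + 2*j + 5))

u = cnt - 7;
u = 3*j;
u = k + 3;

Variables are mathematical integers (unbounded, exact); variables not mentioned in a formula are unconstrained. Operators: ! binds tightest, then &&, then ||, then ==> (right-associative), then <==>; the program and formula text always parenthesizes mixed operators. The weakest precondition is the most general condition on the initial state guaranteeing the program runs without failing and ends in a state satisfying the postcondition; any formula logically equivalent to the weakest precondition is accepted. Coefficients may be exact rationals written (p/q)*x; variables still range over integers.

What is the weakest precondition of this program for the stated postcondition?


Working backward. After the program, the postcondition (!((1/4)*j + (cnt - j + 3) > -4)) || (k + 6 <= j + u + 4 && (3*u - 1 != k + 4 ==> k + u + 9 > cnt + 2*j + 5)) must hold; in canonical form it is (!(cnt > (3/4)*j - 7)) || (k <= j + u - 2 && (3*u != k + 5 ==> k + u > cnt + 2*j - 4)).
Before u := k + 3: (!(cnt > (3/4)*j - 7)) || (j >= -1 && (2*k != -4 ==> 2*k > cnt + 2*j - 7))
Before u := 3*j: (!(cnt > (3/4)*j - 7)) || (j >= -1 && (2*k != -4 ==> 2*k > cnt + 2*j - 7))
Before u := cnt - 7: (!(cnt > (3/4)*j - 7)) || (j >= -1 && (2*k != -4 ==> 2*k > cnt + 2*j - 7))
Answer: WP = (!(cnt > (3/4)*j - 7)) || (j >= -1 && (2*k != -4 ==> 2*k > cnt + 2*j - 7))


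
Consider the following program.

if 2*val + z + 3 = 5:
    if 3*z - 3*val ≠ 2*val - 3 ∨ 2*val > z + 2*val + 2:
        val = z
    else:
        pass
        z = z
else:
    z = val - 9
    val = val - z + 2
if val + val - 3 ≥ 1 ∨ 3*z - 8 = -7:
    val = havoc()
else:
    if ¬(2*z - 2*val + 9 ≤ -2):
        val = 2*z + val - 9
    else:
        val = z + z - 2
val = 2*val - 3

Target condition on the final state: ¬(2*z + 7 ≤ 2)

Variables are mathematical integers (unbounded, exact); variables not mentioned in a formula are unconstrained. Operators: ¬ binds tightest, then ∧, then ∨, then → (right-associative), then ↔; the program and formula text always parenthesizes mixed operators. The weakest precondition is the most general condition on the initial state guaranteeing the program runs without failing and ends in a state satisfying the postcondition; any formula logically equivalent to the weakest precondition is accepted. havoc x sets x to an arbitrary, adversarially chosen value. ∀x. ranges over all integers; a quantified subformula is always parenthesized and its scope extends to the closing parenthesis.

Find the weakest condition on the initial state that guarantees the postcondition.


Working backward. After the program, the postcondition ¬(2*z + 7 ≤ 2) must hold; in canonical form it is ¬(2*z ≤ -5).
Before val := 2*val - 3: ¬(2*z ≤ -5)
Then branch requires ¬(2*z ≤ -5); else branch requires ((¬(2*z ≤ 2*val - 11)) → (¬(2*z ≤ -5))) ∧ (2*z ≤ 2*val - 11 → (¬(2*z ≤ -5))).
Before the if: ((2*val ≥ 4 ∨ 3*z = 1) → (¬(2*z ≤ -5))) ∧ ((¬(2*val ≥ 4 ∨ 3*z = 1)) → (((¬(2*z ≤ 2*val - 11)) → (¬(2*z ≤ -5))) ∧ (2*z ≤ 2*val - 11 → (¬(2*z ≤ -5)))))
Then branch requires ((3*z ≠ 5*val - 3 ∨ z < -2) → (((2*z ≥ 4 ∨ 3*z = 1) → (¬(2*z ≤ -5))) ∧ ((¬(2*z ≥ 4 ∨ 3*z = 1)) → (¬(2*z ≤ -5))))) ∧ ((¬(3*z ≠ 5*val - 3 ∨ z < -2)) → (((2*val ≥ 4 ∨ 3*z = 1) → (¬(2*z ≤ -5))) ∧ ((¬(2*val ≥ 4 ∨ 3*z = 1)) → (((¬(2*z ≤ 2*val - 11)) → (¬(2*z ≤ -5))) ∧ (2*z ≤ 2*val - 11 → (¬(2*z ≤ -5))))))); else branch requires ¬(2*val ≤ 13).
Before the if: (2*val + z = 2 → (((3*z ≠ 5*val - 3 ∨ z < -2) → (((2*z ≥ 4 ∨ 3*z = 1) → (¬(2*z ≤ -5))) ∧ ((¬(2*z ≥ 4 ∨ 3*z = 1)) → (¬(2*z ≤ -5))))) ∧ ((¬(3*z ≠ 5*val - 3 ∨ z < -2)) → (((2*val ≥ 4 ∨ 3*z = 1) → (¬(2*z ≤ -5))) ∧ ((¬(2*val ≥ 4 ∨ 3*z = 1)) → (((¬(2*z ≤ 2*val - 11)) → (¬(2*z ≤ -5))) ∧ (2*z ≤ 2*val - 11 → (¬(2*z ≤ -5))))))))) ∧ ((¬(2*val + z = 2)) → (¬(2*val ≤ 13)))
Answer: WP = (2*val + z = 2 → (((3*z ≠ 5*val - 3 ∨ z < -2) → (((2*z ≥ 4 ∨ 3*z = 1) → (¬(2*z ≤ -5))) ∧ ((¬(2*z ≥ 4 ∨ 3*z = 1)) → (¬(2*z ≤ -5))))) ∧ ((¬(3*z ≠ 5*val - 3 ∨ z < -2)) → (((2*val ≥ 4 ∨ 3*z = 1) → (¬(2*z ≤ -5))) ∧ ((¬(2*val ≥ 4 ∨ 3*z = 1)) → (((¬(2*z ≤ 2*val - 11)) → (¬(2*z ≤ -5))) ∧ (2*z ≤ 2*val - 11 → (¬(2*z ≤ -5))))))))) ∧ ((¬(2*val + z = 2)) → (¬(2*val ≤ 13)))


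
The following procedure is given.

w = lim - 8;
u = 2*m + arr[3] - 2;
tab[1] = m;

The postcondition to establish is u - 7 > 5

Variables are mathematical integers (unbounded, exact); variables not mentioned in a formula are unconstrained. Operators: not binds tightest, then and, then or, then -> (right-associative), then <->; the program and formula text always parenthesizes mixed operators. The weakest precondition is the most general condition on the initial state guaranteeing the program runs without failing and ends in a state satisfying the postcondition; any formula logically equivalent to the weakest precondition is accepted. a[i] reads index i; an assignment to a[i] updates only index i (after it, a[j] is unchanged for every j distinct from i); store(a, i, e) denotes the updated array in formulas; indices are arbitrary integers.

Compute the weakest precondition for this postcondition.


Working backward. After the program, the postcondition u - 7 > 5 must hold; in canonical form it is u > 12.
Before tab[1] := m: u > 12
Before u := 2*m + arr[3] - 2: arr[3] + 2*m > 14
Before w := lim - 8: arr[3] + 2*m > 14
Answer: WP = arr[3] + 2*m > 14


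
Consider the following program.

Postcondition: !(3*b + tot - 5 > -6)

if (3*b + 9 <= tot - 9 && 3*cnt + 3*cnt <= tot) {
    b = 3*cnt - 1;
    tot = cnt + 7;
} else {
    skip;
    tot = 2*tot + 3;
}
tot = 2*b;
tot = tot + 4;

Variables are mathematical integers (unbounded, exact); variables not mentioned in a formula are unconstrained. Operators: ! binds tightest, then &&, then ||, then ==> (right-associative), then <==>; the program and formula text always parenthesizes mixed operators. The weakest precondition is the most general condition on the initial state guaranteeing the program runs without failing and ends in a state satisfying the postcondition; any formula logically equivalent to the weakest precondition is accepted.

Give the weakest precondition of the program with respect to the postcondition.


Working backward. After the program, the postcondition !(3*b + tot - 5 > -6) must hold; in canonical form it is !(3*b + tot > -1).
Before tot := tot + 4: !(3*b + tot > -5)
Before tot := 2*b: !(5*b > -5)
Then branch requires !(15*cnt > 0); else branch requires !(5*b > -5).
Before the if: ((3*b <= tot - 18 && 6*cnt <= tot) ==> (!(15*cnt > 0))) && ((!(3*b <= tot - 18 && 6*cnt <= tot)) ==> (!(5*b > -5)))
Answer: WP = ((3*b <= tot - 18 && 6*cnt <= tot) ==> (!(15*cnt > 0))) && ((!(3*b <= tot - 18 && 6*cnt <= tot)) ==> (!(5*b > -5)))


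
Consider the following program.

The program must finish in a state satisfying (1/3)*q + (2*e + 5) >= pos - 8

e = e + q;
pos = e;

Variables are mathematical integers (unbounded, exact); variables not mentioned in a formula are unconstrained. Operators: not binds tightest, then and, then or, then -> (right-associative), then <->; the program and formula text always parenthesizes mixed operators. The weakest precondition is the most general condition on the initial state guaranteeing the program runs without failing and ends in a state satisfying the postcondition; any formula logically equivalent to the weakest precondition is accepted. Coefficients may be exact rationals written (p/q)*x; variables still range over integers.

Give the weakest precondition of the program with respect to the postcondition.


Working backward. After the program, the postcondition (1/3)*q + (2*e + 5) >= pos - 8 must hold; in canonical form it is 2*e + (1/3)*q >= pos - 13.
Before pos := e: e + (1/3)*q >= -13
Before e := e + q: e + (4/3)*q >= -13
Answer: WP = e + (4/3)*q >= -13


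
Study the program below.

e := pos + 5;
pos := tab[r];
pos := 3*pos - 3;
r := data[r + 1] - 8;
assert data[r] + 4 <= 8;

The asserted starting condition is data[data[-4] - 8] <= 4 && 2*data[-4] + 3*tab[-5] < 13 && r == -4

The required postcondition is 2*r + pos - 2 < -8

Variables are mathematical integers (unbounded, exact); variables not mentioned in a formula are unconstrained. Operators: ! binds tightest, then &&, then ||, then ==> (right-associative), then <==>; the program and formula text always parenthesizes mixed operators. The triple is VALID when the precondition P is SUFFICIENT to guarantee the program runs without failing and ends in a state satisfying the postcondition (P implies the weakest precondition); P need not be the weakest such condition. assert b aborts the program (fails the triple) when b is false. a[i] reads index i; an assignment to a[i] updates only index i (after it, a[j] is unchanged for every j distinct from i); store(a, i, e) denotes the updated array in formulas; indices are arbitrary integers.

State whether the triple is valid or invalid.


Working backward. After the program, the postcondition 2*r + pos - 2 < -8 must hold; in canonical form it is pos + 2*r < -6.
Before assert data[r] + 4 <= 8: data[r] <= 4 && pos + 2*r < -6
Before r := data[r + 1] - 8: data[data[r + 1] - 8] <= 4 && 2*data[r + 1] + pos < 10
Before pos := 3*pos - 3: data[data[r + 1] - 8] <= 4 && 2*data[r + 1] + 3*pos < 13
Before pos := tab[r]: data[data[r + 1] - 8] <= 4 && 2*data[r + 1] + 3*tab[r] < 13
Before e := pos + 5: data[data[r + 1] - 8] <= 4 && 2*data[r + 1] + 3*tab[r] < 13
The weakest precondition is data[data[r + 1] - 8] <= 4 && 2*data[r + 1] + 3*tab[r] < 13.
Check whether data[data[-4] - 8] <= 4 && 2*data[-4] + 3*tab[-5] < 13 && r == -4 implies it.
Countermodel: at the initial state data = {[-8] = -15215, [-5] = -15215, [-4] = 0, [-3] = 15521, [15513] = 5, elsewhere -15215}, r = -4, tab = {[-8] = -7040, [-5] = -7040, [-4] = -7040, [-3] = -7040, [15513] = -7040, elsewhere -7040}, the precondition holds but the weakest precondition fails.
Answer: invalid


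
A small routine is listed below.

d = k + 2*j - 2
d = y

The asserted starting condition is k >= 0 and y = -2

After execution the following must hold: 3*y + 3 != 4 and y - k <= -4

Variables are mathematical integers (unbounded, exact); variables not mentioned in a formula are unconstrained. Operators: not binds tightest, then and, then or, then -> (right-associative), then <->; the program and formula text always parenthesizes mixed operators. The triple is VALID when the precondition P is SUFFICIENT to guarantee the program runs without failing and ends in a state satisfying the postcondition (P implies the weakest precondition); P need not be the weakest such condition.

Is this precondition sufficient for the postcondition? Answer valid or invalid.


Working backward. After the program, the postcondition 3*y + 3 != 4 and y - k <= -4 must hold; in canonical form it is 3*y != 1 and y <= k - 4.
Before d := y: 3*y != 1 and y <= k - 4
Before d := k + 2*j - 2: 3*y != 1 and y <= k - 4
The weakest precondition is 3*y != 1 and y <= k - 4.
Check whether k >= 0 and y = -2 implies it.
Countermodel: at the initial state k = 0, y = -2, the precondition holds but the weakest precondition fails.
Answer: invalid


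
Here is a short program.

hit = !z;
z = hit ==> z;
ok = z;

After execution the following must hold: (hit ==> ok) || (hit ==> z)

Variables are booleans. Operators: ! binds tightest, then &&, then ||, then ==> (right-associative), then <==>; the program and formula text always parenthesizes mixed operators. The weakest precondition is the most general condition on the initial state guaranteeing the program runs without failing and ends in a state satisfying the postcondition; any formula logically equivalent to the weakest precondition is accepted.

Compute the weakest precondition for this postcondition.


Working backward. After the program, (hit ==> ok) || (hit ==> z) must hold.
Before ok := z: hit ==> z
Before z := hit ==> z: hit ==> (hit ==> z)
Before hit := !z: (!z) ==> ((!z) ==> z)
Answer: WP = (!z) ==> ((!z) ==> z)


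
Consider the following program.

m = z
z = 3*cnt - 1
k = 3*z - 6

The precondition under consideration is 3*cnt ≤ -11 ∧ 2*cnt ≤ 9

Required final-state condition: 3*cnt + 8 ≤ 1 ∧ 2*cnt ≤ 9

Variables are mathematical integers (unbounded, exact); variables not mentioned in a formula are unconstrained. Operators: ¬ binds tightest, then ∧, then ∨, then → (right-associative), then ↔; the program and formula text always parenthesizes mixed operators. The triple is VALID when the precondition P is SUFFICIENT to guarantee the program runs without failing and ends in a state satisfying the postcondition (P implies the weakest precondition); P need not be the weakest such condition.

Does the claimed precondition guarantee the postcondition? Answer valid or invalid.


Working backward. After the program, the postcondition 3*cnt + 8 ≤ 1 ∧ 2*cnt ≤ 9 must hold; in canonical form it is 3*cnt ≤ -7 ∧ 2*cnt ≤ 9.
Before k := 3*z - 6: 3*cnt ≤ -7 ∧ 2*cnt ≤ 9
Before z := 3*cnt - 1: 3*cnt ≤ -7 ∧ 2*cnt ≤ 9
Before m := z: 3*cnt ≤ -7 ∧ 2*cnt ≤ 9
The weakest precondition is 3*cnt ≤ -7 ∧ 2*cnt ≤ 9.
Check whether 3*cnt ≤ -11 ∧ 2*cnt ≤ 9 implies it.
Every state satisfying the precondition satisfies the weakest precondition: the implication holds.
Answer: valid


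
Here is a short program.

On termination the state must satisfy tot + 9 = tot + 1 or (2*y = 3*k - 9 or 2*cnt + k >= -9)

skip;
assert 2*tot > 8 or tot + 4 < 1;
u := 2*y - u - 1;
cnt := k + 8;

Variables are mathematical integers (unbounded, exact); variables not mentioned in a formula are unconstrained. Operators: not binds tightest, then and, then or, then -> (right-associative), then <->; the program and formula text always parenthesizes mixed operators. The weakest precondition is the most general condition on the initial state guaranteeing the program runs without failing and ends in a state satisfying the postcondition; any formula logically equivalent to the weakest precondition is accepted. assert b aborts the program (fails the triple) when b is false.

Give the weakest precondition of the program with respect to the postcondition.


Working backward. After the program, the postcondition tot + 9 = tot + 1 or (2*y = 3*k - 9 or 2*cnt + k >= -9) must hold; in canonical form it is 2*y = 3*k - 9 or 2*cnt + k >= -9.
Before cnt := k + 8: 2*y = 3*k - 9 or 3*k >= -25
Before u := 2*y - u - 1: 2*y = 3*k - 9 or 3*k >= -25
Before assert 2*tot > 8 or tot + 4 < 1: (2*tot > 8 or tot < -3) and (2*y = 3*k - 9 or 3*k >= -25)
Before skip: (2*tot > 8 or tot < -3) and (2*y = 3*k - 9 or 3*k >= -25)
Answer: WP = (2*tot > 8 or tot < -3) and (2*y = 3*k - 9 or 3*k >= -25)


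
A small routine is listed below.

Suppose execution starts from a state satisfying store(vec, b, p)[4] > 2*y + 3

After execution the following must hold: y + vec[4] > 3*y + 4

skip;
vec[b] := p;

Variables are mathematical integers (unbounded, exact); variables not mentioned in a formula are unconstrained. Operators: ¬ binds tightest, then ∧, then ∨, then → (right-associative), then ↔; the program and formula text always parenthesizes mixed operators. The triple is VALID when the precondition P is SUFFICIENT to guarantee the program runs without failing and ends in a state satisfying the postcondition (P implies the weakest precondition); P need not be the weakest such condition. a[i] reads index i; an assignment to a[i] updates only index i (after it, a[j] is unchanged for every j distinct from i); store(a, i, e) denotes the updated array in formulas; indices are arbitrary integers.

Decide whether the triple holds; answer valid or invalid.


Working backward. After the program, the postcondition y + vec[4] > 3*y + 4 must hold; in canonical form it is vec[4] > 2*y + 4.
Before vec[b] := p: store(vec, b, p)[4] > 2*y + 4
Before skip: store(vec, b, p)[4] > 2*y + 4
The weakest precondition is store(vec, b, p)[4] > 2*y + 4.
Check whether store(vec, b, p)[4] > 2*y + 3 implies it.
Countermodel: at the initial state b = 0, p = 4, vec = {[0] = 4, [4] = 4, elsewhere 4}, y = 0, the precondition holds but the weakest precondition fails.
Answer: invalid


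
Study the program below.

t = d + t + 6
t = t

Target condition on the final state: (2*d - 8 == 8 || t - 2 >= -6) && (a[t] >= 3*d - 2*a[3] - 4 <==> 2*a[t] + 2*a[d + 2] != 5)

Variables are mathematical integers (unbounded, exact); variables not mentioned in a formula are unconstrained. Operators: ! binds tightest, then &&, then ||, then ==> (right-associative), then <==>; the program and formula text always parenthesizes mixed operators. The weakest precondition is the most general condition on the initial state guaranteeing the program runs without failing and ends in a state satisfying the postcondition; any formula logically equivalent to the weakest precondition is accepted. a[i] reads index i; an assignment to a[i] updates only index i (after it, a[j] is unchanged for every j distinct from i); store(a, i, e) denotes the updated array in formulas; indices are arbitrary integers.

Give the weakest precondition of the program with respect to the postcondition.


Working backward. After the program, the postcondition (2*d - 8 == 8 || t - 2 >= -6) && (a[t] >= 3*d - 2*a[3] - 4 <==> 2*a[t] + 2*a[d + 2] != 5) must hold; in canonical form it is (2*d == 16 || t >= -4) && (2*a[3] + a[t] >= 3*d - 4 <==> 2*a[d + 2] + 2*a[t] != 5).
Before t := t: (2*d == 16 || t >= -4) && (2*a[3] + a[t] >= 3*d - 4 <==> 2*a[d + 2] + 2*a[t] != 5)
Before t := d + t + 6: (2*d == 16 || d + t >= -10) && (a[d + t + 6] + 2*a[3] >= 3*d - 4 <==> 2*a[d + t + 6] + 2*a[d + 2] != 5)
Answer: WP = (2*d == 16 || d + t >= -10) && (a[d + t + 6] + 2*a[3] >= 3*d - 4 <==> 2*a[d + t + 6] + 2*a[d + 2] != 5)


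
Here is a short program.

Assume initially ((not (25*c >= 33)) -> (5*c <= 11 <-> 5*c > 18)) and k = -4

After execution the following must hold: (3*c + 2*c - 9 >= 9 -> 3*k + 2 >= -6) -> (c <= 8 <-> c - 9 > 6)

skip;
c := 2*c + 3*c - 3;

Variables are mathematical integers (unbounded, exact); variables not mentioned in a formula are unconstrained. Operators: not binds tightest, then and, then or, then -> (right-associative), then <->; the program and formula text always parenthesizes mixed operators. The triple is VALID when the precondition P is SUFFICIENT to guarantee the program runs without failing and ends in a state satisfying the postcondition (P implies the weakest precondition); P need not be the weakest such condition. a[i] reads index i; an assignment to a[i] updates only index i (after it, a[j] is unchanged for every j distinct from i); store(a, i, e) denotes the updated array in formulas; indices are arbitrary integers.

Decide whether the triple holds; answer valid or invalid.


Working backward. After the program, the postcondition (3*c + 2*c - 9 >= 9 -> 3*k + 2 >= -6) -> (c <= 8 <-> c - 9 > 6) must hold; in canonical form it is (5*c >= 18 -> 3*k >= -8) -> (c <= 8 <-> c > 15).
Before c := 2*c + 3*c - 3: (25*c >= 33 -> 3*k >= -8) -> (5*c <= 11 <-> 5*c > 18)
Before skip: (25*c >= 33 -> 3*k >= -8) -> (5*c <= 11 <-> 5*c > 18)
The weakest precondition is (25*c >= 33 -> 3*k >= -8) -> (5*c <= 11 <-> 5*c > 18).
Check whether ((not (25*c >= 33)) -> (5*c <= 11 <-> 5*c > 18)) and k = -4 implies it.
Every state satisfying the precondition satisfies the weakest precondition: the implication holds.
Answer: valid


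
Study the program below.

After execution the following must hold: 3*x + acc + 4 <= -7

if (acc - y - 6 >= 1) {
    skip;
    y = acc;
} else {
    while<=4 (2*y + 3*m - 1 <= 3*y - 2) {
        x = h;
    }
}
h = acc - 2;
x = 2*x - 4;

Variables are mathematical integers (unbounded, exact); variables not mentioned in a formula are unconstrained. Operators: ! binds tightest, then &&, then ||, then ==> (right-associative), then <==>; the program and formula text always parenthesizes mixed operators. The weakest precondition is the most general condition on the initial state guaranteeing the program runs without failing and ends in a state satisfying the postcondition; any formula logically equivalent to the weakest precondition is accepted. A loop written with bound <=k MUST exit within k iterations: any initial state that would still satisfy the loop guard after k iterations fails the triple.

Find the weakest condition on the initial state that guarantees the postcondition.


Working backward. After the program, the postcondition 3*x + acc + 4 <= -7 must hold; in canonical form it is acc + 3*x <= -11.
Before x := 2*x - 4: acc + 6*x <= 1
Before h := acc - 2: acc + 6*x <= 1
Then branch requires acc + 6*x <= 1; else branch requires (3*m <= y - 1 ==> ((3*m <= y - 1 ==> ((3*m <= y - 1 ==> ((3*m <= y - 1 ==> ((!(3*m <= y - 1)) && acc + 6*h <= 1)) && ((!(3*m <= y - 1)) ==> acc + 6*h <= 1))) && ((!(3*m <= y - 1)) ==> acc + 6*h <= 1))) && ((!(3*m <= y - 1)) ==> acc + 6*h <= 1))) && ((!(3*m <= y - 1)) ==> acc + 6*x <= 1).
Before the if: (acc >= y + 7 ==> acc + 6*x <= 1) && ((!(acc >= y + 7)) ==> ((3*m <= y - 1 ==> ((3*m <= y - 1 ==> ((3*m <= y - 1 ==> ((3*m <= y - 1 ==> ((!(3*m <= y - 1)) && acc + 6*h <= 1)) && ((!(3*m <= y - 1)) ==> acc + 6*h <= 1))) && ((!(3*m <= y - 1)) ==> acc + 6*h <= 1))) && ((!(3*m <= y - 1)) ==> acc + 6*h <= 1))) && ((!(3*m <= y - 1)) ==> acc + 6*x <= 1)))
Answer: WP = (acc >= y + 7 ==> acc + 6*x <= 1) && ((!(acc >= y + 7)) ==> ((3*m <= y - 1 ==> ((3*m <= y - 1 ==> ((3*m <= y - 1 ==> ((3*m <= y - 1 ==> ((!(3*m <= y - 1)) && acc + 6*h <= 1)) && ((!(3*m <= y - 1)) ==> acc + 6*h <= 1))) && ((!(3*m <= y - 1)) ==> acc + 6*h <= 1))) && ((!(3*m <= y - 1)) ==> acc + 6*h <= 1))) && ((!(3*m <= y - 1)) ==> acc + 6*x <= 1)))


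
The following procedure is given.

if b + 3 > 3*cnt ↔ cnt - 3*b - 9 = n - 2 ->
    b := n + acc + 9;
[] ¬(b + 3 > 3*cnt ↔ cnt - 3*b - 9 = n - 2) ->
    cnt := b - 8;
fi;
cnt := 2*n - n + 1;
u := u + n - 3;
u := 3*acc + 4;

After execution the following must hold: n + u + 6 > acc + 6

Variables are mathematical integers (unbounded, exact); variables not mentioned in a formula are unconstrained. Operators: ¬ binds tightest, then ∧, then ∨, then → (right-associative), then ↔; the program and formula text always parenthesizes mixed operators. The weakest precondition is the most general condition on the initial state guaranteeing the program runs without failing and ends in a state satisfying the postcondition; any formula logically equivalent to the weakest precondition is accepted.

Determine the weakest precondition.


Working backward. After the program, the postcondition n + u + 6 > acc + 6 must hold; in canonical form it is n + u > acc.
Before u := 3*acc + 4: 2*acc + n > -4
Before u := u + n - 3: 2*acc + n > -4
Before cnt := 2*n - n + 1: 2*acc + n > -4
Then branch requires 2*acc + n > -4; else branch requires 2*acc + n > -4.
Before the if: ((b > 3*cnt - 3 ↔ cnt = 3*b + n + 7) → 2*acc + n > -4) ∧ ((¬(b > 3*cnt - 3 ↔ cnt = 3*b + n + 7)) → 2*acc + n > -4)
Answer: WP = ((b > 3*cnt - 3 ↔ cnt = 3*b + n + 7) → 2*acc + n > -4) ∧ ((¬(b > 3*cnt - 3 ↔ cnt = 3*b + n + 7)) → 2*acc + n > -4)


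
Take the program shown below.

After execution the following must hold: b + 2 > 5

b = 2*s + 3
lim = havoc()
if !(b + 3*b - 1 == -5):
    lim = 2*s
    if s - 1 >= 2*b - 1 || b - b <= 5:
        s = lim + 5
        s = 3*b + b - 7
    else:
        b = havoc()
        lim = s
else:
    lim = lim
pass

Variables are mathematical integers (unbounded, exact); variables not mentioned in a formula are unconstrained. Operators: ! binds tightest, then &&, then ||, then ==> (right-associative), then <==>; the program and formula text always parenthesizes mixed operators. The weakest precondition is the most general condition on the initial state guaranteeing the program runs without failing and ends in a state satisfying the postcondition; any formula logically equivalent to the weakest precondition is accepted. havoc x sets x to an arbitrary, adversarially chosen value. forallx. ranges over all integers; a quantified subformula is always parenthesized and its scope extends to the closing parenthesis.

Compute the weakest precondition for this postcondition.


Working backward. After the program, the postcondition b + 2 > 5 must hold; in canonical form it is b > 3.
Before skip: b > 3
Then branch requires b > 3; else branch requires b > 3.
Before the if: ((!(4*b == -4)) ==> b > 3) && (4*b == -4 ==> b > 3)
Before havoc lim: ((!(4*b == -4)) ==> b > 3) && (4*b == -4 ==> b > 3)
Before b := 2*s + 3: ((!(8*s == -16)) ==> 2*s > 0) && (8*s == -16 ==> 2*s > 0)
Answer: WP = ((!(8*s == -16)) ==> 2*s > 0) && (8*s == -16 ==> 2*s > 0)


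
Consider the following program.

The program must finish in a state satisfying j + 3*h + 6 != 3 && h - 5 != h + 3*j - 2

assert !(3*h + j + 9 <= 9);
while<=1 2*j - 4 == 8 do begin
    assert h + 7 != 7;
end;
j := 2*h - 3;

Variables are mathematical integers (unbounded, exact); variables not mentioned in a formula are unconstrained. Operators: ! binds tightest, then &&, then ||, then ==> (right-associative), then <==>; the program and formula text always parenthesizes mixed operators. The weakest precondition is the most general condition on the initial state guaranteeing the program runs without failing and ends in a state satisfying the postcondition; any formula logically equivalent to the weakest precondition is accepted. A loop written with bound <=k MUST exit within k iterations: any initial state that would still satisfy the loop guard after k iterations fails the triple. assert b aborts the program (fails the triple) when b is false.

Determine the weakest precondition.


Working backward. After the program, the postcondition j + 3*h + 6 != 3 && h - 5 != h + 3*j - 2 must hold; in canonical form it is 3*h + j != -3 && 3*j != -3.
Before j := 2*h - 3: 5*h != 0 && 6*h != 6
Before the loop (bound <=1), unroll the exhaustion recursion (WP_0 = exit-now case; WP_j = one more guarded iteration, up to j = 1):
  WP_0: (!(2*j == 12)) && 5*h != 0 && 6*h != 6
  WP_1: (2*j == 12 ==> (h != 0 && (!(2*j == 12)) && 5*h != 0 && 6*h != 6)) && ((!(2*j == 12)) ==> (5*h != 0 && 6*h != 6))
So before the loop: (2*j == 12 ==> (h != 0 && (!(2*j == 12)) && 5*h != 0 && 6*h != 6)) && ((!(2*j == 12)) ==> (5*h != 0 && 6*h != 6))
Before assert !(3*h + j + 9 <= 9): (!(3*h + j <= 0)) && (2*j == 12 ==> (h != 0 && (!(2*j == 12)) && 5*h != 0 && 6*h != 6)) && ((!(2*j == 12)) ==> (5*h != 0 && 6*h != 6))
Answer: WP = (!(3*h + j <= 0)) && (2*j == 12 ==> (h != 0 && (!(2*j == 12)) && 5*h != 0 && 6*h != 6)) && ((!(2*j == 12)) ==> (5*h != 0 && 6*h != 6))


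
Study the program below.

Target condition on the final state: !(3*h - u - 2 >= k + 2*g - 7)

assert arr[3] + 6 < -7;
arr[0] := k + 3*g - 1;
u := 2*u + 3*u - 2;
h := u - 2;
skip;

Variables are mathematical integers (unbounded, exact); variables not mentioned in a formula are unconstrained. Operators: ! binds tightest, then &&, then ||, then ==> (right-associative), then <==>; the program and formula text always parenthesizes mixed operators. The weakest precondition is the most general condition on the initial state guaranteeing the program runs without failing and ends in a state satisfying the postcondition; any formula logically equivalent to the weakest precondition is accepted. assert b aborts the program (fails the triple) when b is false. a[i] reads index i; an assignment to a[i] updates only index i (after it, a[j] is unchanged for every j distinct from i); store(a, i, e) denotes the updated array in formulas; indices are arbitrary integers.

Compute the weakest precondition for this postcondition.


Working backward. After the program, the postcondition !(3*h - u - 2 >= k + 2*g - 7) must hold; in canonical form it is !(3*h >= 2*g + k + u - 5).
Before skip: !(3*h >= 2*g + k + u - 5)
Before h := u - 2: !(2*u >= 2*g + k + 1)
Before u := 2*u + 3*u - 2: !(10*u >= 2*g + k + 5)
Before arr[0] := k + 3*g - 1: !(10*u >= 2*g + k + 5)
Before assert arr[3] + 6 < -7: arr[3] < -13 && (!(10*u >= 2*g + k + 5))
Answer: WP = arr[3] < -13 && (!(10*u >= 2*g + k + 5))
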